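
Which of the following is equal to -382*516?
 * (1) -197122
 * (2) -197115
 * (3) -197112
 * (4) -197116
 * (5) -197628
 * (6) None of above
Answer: 3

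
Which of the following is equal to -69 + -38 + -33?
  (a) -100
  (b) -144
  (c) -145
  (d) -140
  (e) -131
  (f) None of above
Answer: d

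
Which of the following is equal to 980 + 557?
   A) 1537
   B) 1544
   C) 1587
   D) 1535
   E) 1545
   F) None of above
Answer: A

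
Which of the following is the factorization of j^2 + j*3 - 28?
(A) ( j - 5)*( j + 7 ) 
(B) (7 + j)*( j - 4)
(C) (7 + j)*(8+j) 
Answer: B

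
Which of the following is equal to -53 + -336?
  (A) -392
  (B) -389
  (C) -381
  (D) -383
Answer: B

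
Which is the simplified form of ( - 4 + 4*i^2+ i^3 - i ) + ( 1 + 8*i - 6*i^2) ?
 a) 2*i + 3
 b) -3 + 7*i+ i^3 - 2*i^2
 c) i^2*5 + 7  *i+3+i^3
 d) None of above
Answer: b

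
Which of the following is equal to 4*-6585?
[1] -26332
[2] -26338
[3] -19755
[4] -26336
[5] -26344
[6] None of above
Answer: 6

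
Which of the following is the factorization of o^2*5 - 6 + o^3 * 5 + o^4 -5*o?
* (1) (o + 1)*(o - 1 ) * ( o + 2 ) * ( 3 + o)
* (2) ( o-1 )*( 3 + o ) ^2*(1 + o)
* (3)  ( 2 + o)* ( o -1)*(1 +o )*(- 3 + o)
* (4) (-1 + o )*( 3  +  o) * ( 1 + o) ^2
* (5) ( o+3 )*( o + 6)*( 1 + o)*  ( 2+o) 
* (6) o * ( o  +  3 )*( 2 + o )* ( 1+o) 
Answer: 1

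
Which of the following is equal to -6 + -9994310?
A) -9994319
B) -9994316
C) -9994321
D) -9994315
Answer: B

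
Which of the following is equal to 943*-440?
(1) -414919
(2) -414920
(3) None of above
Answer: 2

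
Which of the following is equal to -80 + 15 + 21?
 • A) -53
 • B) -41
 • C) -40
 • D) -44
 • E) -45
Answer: D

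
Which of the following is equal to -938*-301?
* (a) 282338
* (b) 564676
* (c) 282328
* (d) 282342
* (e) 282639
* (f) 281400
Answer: a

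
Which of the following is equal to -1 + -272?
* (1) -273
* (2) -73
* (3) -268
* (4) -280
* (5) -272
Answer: 1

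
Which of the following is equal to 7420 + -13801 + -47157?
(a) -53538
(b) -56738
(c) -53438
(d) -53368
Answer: a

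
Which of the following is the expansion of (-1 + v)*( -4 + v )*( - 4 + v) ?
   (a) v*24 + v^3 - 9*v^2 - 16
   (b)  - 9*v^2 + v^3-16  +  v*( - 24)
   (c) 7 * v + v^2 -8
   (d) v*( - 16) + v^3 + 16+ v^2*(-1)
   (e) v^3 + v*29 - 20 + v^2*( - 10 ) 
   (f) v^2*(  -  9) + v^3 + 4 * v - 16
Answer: a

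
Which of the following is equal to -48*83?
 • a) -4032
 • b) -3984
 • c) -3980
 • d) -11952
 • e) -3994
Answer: b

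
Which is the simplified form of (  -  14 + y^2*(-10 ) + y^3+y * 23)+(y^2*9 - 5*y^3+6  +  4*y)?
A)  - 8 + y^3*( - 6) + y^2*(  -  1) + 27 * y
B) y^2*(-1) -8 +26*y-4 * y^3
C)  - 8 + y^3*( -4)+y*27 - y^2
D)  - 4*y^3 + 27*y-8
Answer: C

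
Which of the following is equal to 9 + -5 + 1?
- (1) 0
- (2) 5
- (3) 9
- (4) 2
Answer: 2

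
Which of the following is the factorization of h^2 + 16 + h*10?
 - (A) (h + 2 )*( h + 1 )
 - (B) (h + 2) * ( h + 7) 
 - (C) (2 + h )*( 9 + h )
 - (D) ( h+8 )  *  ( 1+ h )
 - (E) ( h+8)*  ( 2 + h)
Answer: E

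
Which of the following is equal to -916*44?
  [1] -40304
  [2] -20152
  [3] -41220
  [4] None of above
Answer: 1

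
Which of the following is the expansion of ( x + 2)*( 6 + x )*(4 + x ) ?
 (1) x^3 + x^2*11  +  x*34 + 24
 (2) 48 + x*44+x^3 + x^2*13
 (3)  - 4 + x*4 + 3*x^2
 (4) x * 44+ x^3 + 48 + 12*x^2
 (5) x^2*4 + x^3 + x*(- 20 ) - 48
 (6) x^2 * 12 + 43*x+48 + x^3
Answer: 4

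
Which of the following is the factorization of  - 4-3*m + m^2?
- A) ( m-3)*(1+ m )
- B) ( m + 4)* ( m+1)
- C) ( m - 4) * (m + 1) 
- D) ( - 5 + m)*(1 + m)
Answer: C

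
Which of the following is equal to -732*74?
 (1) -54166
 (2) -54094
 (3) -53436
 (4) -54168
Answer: 4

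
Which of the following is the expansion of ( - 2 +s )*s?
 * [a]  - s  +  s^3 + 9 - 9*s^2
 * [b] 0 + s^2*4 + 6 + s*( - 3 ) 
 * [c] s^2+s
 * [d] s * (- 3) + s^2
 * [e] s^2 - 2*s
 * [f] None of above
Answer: e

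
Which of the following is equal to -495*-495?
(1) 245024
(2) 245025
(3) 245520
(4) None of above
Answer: 2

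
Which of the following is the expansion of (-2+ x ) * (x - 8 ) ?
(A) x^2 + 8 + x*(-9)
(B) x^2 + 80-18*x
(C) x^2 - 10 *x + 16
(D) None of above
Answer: C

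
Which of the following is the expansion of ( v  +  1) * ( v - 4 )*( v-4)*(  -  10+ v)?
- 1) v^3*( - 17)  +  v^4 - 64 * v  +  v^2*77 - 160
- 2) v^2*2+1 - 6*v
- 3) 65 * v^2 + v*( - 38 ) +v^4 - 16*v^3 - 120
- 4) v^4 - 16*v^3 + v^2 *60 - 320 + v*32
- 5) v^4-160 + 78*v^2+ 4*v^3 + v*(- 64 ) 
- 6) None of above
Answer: 6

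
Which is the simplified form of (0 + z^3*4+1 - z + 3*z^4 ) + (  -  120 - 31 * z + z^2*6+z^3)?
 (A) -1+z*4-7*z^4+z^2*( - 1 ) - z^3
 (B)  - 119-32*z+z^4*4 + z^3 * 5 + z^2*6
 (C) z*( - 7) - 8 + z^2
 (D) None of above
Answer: D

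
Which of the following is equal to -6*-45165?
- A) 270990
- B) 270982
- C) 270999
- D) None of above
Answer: A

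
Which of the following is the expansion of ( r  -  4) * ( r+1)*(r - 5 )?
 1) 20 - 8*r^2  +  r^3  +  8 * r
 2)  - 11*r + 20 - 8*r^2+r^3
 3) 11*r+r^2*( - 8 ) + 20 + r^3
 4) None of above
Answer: 3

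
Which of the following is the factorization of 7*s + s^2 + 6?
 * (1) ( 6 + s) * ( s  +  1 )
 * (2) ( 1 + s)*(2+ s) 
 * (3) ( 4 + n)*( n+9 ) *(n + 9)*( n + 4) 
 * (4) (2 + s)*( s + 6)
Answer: 1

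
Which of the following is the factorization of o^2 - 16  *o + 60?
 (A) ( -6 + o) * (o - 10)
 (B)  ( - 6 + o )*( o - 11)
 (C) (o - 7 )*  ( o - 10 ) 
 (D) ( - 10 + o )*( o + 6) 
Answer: A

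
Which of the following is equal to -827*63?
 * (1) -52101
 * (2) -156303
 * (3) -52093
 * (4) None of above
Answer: 1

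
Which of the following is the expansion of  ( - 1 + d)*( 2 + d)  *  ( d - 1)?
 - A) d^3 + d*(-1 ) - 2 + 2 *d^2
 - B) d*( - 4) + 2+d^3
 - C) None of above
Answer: C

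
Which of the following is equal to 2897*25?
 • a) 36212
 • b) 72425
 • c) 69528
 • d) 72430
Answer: b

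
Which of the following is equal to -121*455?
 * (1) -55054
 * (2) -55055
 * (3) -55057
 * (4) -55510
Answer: 2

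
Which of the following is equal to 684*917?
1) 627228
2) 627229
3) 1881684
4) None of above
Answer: 1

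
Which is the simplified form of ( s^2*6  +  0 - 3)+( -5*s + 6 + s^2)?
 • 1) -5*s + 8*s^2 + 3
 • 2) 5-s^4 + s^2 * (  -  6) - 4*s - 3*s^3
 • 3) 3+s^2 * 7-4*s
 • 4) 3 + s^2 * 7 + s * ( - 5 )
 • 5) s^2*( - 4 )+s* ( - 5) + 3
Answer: 4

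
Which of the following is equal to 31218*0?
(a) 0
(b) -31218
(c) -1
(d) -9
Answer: a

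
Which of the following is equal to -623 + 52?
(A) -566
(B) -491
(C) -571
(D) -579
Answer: C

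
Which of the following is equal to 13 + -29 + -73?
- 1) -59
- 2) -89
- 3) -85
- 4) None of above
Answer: 2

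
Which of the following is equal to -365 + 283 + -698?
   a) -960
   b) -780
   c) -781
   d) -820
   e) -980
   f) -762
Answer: b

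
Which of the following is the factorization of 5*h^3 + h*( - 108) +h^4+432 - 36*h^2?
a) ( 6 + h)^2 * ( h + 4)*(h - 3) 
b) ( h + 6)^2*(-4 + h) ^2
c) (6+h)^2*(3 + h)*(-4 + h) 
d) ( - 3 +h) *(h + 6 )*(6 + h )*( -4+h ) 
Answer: d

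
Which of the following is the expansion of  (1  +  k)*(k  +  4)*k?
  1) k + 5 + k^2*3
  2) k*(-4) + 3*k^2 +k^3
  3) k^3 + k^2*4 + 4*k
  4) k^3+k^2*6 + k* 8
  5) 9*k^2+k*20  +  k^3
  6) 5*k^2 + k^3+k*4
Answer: 6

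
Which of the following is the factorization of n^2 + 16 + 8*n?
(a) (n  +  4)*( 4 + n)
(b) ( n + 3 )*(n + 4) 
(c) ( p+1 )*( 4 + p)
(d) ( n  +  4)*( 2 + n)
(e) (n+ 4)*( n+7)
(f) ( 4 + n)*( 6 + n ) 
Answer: a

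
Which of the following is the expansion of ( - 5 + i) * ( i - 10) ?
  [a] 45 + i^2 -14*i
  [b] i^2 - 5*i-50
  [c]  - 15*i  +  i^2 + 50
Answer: c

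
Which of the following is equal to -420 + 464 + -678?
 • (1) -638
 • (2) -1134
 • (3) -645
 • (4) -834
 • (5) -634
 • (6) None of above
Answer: 5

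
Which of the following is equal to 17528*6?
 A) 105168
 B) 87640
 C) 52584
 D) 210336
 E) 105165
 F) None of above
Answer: A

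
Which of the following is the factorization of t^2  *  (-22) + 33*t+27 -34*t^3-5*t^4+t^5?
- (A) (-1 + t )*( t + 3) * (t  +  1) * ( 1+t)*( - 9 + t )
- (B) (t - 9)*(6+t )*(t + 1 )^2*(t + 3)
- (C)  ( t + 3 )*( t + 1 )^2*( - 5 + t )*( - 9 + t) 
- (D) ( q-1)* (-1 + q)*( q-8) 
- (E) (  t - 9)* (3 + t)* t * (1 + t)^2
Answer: A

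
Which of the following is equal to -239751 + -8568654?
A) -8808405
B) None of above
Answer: A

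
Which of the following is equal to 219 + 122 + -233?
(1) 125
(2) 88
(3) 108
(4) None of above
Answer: 3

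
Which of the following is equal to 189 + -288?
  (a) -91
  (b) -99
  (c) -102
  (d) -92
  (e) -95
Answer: b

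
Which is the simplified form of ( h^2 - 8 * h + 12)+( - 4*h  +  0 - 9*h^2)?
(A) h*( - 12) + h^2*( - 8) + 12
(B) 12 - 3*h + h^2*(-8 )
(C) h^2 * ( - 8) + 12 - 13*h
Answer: A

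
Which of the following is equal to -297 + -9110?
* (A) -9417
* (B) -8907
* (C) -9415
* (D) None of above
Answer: D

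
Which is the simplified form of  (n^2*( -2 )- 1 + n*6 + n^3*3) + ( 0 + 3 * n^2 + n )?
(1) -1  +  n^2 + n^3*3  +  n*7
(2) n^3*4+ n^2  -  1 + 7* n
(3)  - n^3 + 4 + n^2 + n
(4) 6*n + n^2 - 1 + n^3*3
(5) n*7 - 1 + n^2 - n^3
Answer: 1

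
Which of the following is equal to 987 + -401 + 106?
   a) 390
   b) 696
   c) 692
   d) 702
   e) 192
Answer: c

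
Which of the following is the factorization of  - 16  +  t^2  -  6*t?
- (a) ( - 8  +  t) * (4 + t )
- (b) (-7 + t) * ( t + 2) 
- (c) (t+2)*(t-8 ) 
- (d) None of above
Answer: c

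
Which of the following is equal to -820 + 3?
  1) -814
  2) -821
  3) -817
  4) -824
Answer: 3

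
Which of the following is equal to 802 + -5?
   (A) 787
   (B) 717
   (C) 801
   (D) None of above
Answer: D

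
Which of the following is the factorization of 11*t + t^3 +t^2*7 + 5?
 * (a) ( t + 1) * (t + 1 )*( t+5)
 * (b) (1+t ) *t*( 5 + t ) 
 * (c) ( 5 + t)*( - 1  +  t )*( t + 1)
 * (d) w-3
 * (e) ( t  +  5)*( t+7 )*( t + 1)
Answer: a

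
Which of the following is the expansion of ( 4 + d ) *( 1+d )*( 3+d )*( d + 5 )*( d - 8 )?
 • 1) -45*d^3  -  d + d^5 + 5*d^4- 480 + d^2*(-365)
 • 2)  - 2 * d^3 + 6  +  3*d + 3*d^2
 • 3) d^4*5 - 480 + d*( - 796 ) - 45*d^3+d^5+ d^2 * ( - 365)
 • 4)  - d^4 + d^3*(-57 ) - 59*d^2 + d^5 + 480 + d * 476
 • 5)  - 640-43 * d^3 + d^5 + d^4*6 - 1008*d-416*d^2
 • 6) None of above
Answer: 3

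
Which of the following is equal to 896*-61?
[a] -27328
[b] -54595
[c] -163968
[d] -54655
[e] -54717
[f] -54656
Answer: f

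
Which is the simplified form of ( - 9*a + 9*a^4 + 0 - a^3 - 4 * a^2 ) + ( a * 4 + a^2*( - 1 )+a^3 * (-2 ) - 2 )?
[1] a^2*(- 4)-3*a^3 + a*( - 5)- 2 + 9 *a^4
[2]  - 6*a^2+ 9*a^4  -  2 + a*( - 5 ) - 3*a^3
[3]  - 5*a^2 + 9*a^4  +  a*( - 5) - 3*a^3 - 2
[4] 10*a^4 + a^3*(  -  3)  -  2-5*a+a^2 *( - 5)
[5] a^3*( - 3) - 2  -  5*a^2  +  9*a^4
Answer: 3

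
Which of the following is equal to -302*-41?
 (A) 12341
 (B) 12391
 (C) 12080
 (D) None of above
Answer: D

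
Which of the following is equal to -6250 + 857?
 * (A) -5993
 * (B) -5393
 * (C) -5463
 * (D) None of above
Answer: B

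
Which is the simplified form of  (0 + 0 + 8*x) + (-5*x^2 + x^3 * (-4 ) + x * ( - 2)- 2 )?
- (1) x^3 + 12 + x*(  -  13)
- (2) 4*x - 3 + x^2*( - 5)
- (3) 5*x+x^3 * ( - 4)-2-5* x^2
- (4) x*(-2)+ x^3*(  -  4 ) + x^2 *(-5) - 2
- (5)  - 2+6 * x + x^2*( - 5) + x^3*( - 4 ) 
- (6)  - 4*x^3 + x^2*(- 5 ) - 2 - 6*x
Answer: 5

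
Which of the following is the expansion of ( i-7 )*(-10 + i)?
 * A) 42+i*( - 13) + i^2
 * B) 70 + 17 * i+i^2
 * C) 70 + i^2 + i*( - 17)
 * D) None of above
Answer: C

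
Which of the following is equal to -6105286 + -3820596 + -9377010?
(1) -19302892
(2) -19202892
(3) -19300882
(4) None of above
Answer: 1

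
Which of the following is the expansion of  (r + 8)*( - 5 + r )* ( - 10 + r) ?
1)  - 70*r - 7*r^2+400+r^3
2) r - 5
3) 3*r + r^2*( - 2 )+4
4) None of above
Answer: 1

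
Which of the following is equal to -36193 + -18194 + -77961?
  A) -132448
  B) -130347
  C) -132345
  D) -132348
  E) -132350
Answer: D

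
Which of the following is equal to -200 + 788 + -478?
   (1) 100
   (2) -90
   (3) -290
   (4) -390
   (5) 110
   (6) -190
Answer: 5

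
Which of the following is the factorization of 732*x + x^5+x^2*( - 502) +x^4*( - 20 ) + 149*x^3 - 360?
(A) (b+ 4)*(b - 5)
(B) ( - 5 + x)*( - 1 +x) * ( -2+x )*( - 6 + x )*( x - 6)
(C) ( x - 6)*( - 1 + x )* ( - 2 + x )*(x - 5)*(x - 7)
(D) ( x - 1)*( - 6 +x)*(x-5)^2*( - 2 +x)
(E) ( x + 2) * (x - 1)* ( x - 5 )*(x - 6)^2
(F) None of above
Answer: B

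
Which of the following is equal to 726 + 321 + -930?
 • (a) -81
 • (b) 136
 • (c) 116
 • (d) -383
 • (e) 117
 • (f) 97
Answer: e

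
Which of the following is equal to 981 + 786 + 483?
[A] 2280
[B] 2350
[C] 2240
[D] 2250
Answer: D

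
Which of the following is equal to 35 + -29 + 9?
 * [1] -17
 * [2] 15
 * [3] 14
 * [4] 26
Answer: 2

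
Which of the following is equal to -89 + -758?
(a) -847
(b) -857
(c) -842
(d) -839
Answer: a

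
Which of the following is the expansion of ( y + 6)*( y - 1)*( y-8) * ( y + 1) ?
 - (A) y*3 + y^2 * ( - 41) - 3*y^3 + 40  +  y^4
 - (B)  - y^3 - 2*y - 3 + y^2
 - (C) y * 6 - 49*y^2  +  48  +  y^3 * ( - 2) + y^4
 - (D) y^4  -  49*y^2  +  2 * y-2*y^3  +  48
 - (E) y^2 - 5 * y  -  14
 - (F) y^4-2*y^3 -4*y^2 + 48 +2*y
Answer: D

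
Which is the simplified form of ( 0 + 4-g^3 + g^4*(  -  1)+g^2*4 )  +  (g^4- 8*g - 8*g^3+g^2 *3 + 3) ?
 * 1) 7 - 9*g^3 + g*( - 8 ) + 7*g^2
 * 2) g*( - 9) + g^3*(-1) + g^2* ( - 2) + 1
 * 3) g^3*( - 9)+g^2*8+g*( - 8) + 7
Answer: 1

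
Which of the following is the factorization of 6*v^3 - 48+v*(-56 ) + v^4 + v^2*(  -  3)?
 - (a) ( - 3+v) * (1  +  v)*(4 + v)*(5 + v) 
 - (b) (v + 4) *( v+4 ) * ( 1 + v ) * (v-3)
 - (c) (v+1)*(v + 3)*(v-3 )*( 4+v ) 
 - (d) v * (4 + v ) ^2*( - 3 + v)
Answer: b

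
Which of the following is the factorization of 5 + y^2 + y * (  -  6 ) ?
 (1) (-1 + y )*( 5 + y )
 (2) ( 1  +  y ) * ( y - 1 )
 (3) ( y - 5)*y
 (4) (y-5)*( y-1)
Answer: 4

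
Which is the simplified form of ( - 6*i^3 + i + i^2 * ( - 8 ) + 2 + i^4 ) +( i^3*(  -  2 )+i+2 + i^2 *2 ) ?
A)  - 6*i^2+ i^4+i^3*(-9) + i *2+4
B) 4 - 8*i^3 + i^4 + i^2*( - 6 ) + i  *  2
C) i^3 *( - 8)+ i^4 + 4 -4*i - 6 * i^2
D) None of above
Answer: B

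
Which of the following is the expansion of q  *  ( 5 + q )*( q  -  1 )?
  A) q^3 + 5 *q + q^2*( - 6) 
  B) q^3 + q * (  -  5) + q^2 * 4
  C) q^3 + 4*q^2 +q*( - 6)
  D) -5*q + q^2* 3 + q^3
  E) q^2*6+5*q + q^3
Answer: B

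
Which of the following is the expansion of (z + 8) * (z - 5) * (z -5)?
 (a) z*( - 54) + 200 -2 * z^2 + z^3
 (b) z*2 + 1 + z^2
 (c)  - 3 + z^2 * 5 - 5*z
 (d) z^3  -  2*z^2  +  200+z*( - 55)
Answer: d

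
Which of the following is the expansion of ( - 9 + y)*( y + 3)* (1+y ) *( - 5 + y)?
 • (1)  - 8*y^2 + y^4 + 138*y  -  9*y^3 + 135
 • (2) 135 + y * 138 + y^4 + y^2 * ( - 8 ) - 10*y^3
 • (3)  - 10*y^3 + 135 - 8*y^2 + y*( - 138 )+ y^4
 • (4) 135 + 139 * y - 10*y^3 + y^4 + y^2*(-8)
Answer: 2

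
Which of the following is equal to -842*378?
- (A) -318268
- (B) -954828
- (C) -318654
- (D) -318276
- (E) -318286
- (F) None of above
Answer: D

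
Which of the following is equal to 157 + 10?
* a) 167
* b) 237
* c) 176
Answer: a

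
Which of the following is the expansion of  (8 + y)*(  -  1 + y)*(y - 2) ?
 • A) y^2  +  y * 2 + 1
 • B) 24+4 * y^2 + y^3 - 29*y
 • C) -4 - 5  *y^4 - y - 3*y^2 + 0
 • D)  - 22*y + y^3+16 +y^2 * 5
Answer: D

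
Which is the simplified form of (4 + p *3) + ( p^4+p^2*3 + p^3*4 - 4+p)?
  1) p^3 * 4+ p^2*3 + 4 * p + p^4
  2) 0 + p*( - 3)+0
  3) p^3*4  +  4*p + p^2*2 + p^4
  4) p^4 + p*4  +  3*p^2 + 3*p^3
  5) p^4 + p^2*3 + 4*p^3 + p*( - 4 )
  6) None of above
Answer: 1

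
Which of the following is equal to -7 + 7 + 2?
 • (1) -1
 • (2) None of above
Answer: 2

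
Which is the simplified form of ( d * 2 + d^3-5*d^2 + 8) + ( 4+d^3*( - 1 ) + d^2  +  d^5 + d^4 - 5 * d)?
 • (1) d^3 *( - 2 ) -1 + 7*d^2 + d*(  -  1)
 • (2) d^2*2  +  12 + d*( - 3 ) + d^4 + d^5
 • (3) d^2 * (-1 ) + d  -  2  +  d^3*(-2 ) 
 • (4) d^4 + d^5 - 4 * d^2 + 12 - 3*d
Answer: 4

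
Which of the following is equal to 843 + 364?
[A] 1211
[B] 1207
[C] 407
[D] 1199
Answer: B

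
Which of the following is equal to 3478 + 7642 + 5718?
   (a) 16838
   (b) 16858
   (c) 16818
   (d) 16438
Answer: a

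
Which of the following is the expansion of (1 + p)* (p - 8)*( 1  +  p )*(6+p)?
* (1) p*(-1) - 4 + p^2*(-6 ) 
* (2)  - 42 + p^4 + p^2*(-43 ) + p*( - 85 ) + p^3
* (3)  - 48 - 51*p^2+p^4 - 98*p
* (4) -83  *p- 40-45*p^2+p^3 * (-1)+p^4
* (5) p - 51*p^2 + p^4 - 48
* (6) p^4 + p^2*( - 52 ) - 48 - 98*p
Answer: 3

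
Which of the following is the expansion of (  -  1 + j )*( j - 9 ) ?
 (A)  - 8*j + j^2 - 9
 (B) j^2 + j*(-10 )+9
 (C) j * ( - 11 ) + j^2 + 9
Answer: B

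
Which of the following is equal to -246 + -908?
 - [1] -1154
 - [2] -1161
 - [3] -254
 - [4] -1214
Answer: 1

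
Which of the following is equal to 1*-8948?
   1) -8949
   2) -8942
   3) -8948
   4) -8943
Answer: 3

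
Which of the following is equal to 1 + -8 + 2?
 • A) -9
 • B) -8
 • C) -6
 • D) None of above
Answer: D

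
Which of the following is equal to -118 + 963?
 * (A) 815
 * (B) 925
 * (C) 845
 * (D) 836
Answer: C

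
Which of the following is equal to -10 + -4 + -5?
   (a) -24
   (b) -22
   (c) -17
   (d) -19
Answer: d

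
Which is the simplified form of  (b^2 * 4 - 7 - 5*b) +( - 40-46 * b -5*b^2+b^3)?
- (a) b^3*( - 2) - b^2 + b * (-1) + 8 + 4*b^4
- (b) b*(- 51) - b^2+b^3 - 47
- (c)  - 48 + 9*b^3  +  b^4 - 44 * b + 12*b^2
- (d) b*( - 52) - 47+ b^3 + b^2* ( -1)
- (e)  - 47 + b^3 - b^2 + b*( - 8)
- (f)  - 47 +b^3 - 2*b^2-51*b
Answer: b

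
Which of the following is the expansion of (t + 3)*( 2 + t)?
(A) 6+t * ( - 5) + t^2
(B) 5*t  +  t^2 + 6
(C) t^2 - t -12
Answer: B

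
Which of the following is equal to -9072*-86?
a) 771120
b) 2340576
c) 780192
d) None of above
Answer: c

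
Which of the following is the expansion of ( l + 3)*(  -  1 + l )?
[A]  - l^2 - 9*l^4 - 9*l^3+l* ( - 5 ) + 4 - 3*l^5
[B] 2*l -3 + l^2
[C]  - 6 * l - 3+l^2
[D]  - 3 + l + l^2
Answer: B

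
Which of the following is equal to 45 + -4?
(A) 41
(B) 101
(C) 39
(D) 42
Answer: A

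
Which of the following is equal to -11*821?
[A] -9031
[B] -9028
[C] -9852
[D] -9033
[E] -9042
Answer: A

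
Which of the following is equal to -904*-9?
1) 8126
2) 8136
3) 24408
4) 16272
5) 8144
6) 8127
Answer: 2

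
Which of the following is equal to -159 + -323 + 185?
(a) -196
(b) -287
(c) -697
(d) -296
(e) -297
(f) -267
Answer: e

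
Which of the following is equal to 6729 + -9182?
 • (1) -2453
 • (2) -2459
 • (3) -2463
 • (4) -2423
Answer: 1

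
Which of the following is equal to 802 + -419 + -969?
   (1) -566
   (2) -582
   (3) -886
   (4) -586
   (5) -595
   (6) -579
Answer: 4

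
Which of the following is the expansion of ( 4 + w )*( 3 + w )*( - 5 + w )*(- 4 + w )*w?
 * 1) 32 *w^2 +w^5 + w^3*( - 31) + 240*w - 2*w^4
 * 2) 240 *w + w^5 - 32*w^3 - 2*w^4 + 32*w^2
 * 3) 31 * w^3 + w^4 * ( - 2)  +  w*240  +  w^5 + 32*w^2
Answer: 1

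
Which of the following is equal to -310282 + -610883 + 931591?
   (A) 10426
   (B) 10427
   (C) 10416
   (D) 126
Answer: A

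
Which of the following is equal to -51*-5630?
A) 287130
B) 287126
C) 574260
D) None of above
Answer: A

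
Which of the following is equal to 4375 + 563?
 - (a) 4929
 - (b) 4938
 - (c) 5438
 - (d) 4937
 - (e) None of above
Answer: b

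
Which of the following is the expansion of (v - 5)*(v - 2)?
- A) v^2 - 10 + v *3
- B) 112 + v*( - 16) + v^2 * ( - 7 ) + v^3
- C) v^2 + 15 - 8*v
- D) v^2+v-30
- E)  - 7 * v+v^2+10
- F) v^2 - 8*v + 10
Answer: E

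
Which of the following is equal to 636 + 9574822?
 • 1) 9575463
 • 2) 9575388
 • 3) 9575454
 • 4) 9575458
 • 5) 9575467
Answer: 4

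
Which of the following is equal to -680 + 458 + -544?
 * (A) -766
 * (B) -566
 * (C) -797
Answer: A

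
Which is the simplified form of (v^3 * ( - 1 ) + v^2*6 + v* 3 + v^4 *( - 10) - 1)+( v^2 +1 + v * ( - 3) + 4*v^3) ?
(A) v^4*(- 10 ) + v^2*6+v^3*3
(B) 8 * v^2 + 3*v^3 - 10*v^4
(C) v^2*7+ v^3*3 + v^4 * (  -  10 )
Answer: C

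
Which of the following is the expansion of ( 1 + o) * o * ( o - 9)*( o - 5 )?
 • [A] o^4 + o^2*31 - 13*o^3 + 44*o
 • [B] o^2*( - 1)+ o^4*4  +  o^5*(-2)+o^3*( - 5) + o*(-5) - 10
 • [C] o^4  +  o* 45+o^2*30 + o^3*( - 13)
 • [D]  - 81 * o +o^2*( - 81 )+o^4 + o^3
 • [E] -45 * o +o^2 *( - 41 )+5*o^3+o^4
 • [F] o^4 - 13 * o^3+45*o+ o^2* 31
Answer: F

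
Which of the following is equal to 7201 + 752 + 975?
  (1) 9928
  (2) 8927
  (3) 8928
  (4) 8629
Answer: 3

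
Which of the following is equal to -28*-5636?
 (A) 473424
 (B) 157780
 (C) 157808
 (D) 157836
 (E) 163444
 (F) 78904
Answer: C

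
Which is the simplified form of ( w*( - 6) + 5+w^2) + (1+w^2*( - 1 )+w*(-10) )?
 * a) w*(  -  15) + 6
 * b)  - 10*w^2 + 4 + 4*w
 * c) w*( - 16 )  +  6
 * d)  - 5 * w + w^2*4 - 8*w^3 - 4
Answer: c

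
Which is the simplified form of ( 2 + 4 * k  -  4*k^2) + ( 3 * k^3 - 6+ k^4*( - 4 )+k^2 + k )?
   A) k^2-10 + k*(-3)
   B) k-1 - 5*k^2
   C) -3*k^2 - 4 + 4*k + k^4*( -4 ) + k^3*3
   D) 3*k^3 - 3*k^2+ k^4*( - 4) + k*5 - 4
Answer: D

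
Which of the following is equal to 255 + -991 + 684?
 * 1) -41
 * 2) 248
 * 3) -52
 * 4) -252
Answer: 3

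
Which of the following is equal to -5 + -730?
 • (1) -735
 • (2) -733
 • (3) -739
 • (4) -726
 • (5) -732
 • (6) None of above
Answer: 1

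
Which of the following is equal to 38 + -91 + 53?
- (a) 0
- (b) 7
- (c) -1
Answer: a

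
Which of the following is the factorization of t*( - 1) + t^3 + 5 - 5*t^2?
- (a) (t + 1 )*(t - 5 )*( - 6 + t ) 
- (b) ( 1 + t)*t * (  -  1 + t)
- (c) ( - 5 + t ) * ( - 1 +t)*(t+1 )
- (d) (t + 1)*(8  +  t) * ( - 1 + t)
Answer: c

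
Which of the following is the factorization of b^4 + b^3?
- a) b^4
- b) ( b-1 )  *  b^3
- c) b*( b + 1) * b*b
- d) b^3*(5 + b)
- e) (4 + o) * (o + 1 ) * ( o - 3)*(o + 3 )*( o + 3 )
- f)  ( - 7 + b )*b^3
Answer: c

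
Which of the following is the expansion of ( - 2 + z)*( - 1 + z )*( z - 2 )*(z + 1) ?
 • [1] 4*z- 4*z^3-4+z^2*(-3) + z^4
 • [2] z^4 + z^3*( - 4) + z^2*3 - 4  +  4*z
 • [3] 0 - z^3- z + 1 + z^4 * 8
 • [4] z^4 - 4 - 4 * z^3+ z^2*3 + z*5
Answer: 2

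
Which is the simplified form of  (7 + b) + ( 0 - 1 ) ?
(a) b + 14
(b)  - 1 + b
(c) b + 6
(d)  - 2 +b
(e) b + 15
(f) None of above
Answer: c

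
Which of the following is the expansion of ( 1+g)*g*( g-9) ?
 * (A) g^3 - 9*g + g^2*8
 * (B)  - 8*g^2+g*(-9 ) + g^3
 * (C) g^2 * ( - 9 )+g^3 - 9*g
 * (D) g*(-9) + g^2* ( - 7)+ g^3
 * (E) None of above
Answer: B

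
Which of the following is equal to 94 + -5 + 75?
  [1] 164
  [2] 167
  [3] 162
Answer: 1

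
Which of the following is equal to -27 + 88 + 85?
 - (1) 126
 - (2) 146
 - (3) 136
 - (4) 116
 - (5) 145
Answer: 2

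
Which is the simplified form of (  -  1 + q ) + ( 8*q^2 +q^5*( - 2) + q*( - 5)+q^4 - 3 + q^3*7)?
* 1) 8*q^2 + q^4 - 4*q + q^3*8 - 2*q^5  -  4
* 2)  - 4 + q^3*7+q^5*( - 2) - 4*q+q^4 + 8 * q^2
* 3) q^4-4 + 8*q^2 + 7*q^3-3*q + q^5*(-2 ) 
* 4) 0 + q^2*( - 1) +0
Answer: 2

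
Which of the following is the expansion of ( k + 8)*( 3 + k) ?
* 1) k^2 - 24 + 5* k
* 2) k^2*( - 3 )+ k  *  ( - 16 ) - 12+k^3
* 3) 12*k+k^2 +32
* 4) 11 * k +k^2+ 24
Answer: 4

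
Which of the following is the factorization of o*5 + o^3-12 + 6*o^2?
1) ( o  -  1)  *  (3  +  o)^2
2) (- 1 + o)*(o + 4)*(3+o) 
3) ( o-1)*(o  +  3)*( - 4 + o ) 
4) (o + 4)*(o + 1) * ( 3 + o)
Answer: 2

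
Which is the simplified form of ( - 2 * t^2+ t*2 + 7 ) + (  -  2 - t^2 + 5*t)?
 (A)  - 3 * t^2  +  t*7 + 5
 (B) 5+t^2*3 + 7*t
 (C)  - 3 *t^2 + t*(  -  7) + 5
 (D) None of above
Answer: A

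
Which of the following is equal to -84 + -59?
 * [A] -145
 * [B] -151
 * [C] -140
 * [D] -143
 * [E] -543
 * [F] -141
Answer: D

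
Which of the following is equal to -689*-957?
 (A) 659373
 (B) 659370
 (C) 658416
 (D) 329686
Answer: A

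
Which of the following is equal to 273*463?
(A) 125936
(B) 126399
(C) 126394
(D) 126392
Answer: B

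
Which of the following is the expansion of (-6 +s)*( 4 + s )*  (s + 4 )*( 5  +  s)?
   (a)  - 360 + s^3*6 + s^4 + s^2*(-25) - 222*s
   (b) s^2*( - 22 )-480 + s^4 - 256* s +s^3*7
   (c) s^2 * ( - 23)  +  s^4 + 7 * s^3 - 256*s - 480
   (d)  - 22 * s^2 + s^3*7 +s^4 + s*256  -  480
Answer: b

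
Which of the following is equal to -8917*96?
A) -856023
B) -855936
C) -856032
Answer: C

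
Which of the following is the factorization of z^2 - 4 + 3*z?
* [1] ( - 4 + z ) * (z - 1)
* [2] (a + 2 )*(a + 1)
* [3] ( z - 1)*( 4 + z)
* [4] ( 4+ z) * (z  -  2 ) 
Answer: 3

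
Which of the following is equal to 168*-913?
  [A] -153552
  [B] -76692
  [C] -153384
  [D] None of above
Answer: C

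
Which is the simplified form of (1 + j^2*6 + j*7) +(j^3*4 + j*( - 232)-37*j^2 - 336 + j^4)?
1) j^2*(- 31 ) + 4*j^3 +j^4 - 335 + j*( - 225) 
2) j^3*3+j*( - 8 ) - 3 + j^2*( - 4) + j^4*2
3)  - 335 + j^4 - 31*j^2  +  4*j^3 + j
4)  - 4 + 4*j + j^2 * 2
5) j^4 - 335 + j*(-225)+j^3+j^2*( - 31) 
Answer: 1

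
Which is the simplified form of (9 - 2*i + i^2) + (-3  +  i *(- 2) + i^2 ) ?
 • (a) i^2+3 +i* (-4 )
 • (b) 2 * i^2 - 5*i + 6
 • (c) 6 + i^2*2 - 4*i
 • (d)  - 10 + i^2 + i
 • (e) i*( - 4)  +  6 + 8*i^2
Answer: c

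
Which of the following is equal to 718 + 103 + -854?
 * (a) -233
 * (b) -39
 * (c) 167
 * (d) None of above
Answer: d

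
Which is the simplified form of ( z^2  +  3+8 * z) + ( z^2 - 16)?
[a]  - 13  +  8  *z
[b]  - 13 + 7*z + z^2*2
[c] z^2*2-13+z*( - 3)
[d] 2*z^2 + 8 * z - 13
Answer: d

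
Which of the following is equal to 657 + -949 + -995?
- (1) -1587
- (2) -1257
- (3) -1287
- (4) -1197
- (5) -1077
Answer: 3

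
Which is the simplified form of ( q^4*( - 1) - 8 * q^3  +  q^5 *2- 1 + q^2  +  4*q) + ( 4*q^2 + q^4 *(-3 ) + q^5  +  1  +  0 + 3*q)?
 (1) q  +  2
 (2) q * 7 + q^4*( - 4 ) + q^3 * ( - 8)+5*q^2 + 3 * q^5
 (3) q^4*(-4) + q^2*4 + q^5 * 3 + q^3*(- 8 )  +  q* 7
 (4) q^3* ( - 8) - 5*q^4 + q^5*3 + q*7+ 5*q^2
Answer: 2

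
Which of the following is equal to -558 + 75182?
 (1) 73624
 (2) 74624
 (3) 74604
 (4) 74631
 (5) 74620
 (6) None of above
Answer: 2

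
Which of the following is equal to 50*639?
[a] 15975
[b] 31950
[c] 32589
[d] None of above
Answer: b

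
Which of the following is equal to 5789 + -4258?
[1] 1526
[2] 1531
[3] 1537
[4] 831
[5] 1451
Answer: 2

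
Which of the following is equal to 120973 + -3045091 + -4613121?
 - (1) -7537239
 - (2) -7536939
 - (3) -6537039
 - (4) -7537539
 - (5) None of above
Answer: 1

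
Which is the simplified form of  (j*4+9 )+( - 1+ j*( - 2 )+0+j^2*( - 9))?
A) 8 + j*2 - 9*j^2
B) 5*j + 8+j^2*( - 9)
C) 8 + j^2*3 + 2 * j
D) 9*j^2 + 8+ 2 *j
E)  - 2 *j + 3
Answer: A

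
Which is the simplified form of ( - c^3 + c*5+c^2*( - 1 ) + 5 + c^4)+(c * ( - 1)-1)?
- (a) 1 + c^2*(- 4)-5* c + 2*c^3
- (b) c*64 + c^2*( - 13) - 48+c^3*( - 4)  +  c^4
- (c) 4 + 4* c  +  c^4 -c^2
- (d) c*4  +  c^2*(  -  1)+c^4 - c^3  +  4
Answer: d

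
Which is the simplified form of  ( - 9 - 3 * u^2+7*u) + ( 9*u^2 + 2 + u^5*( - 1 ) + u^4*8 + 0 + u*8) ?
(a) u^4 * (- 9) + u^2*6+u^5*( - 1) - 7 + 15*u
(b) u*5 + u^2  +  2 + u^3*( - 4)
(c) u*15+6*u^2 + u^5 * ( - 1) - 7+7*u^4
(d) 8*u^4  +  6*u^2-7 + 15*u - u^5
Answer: d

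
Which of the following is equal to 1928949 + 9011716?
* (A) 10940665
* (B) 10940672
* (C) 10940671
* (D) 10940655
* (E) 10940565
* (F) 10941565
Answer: A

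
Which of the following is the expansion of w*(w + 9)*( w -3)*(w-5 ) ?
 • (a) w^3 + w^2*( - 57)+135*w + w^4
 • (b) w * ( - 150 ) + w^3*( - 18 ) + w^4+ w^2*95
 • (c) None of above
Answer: a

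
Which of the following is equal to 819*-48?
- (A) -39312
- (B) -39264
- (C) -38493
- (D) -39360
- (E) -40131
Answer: A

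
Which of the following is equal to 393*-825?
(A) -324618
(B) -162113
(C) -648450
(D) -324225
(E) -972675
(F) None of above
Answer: D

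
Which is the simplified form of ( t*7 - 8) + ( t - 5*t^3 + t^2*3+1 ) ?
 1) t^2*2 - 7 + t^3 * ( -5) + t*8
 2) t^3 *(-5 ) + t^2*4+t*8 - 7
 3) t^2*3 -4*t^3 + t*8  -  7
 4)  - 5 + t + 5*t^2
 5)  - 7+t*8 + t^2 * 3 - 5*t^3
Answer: 5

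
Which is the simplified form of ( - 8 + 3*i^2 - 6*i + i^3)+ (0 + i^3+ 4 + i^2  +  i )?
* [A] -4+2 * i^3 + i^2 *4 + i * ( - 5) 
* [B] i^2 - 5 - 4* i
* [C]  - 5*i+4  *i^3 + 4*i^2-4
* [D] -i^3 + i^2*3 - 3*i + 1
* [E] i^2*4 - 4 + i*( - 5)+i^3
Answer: A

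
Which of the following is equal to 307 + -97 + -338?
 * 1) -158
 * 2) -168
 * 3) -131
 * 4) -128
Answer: 4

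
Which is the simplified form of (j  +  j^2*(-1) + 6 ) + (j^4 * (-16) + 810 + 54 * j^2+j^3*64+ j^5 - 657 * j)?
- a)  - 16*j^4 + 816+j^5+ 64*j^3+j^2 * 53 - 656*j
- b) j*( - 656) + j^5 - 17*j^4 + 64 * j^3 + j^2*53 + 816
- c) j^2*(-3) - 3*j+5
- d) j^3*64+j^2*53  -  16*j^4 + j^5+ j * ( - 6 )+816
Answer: a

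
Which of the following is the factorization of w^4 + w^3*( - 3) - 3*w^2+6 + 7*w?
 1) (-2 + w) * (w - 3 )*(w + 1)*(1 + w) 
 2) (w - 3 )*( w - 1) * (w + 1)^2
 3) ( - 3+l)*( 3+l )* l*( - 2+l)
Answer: 1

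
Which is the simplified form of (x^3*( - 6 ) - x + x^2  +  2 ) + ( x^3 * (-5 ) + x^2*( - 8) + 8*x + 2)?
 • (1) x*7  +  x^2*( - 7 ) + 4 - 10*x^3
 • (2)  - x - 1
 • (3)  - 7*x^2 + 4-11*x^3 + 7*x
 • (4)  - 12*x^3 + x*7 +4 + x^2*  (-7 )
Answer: 3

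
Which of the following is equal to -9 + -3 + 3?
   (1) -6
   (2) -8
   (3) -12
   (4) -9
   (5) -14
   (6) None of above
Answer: 4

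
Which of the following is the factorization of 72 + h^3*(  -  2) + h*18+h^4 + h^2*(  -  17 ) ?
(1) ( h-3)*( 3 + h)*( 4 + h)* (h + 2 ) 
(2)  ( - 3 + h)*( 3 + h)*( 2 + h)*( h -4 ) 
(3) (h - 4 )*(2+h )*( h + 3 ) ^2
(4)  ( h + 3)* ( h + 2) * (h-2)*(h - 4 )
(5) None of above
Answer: 2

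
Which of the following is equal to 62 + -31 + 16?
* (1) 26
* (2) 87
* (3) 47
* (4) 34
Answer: 3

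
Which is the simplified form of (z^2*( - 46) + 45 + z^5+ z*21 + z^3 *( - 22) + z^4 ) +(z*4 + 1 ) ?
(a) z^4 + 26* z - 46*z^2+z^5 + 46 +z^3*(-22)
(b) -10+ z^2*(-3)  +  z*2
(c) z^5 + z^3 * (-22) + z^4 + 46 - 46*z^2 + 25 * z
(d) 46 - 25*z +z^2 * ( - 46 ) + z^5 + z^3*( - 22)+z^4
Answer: c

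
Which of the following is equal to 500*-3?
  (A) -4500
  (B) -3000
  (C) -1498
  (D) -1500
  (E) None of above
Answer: D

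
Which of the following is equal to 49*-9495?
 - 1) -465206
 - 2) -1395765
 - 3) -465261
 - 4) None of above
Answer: 4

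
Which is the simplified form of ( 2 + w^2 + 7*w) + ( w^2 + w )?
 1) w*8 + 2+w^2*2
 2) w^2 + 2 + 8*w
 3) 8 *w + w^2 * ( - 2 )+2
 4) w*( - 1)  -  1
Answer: 1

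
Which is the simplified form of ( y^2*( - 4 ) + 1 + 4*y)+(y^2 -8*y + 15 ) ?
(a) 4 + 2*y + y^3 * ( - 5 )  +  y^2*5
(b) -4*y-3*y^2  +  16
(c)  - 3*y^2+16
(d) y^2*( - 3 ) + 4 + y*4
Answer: b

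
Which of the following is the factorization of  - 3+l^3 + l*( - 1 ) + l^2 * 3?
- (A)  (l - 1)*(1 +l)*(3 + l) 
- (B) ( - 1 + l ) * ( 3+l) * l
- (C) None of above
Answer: A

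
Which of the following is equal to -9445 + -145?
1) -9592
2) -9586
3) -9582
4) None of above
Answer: 4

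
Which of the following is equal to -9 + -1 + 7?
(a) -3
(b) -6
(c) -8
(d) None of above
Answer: a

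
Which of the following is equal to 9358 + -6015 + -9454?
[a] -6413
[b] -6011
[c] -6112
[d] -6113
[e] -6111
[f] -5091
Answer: e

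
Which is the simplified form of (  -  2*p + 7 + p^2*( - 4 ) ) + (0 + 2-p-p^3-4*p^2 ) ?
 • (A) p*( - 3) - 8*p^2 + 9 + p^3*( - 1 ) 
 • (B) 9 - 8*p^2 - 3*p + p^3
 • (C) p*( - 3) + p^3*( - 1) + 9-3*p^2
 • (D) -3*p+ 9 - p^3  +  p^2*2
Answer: A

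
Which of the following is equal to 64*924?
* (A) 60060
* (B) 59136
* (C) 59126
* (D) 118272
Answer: B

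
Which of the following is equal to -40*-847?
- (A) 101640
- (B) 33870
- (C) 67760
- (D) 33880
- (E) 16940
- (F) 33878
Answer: D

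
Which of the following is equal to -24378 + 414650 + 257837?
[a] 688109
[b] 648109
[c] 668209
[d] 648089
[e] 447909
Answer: b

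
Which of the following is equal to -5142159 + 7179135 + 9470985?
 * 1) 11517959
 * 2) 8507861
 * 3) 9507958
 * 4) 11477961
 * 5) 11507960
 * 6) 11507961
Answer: 6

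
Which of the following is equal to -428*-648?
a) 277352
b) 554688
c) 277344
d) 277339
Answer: c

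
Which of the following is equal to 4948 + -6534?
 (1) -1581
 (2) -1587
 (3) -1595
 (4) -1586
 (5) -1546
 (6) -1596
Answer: 4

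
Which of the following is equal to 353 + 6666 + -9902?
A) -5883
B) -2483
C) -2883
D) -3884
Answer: C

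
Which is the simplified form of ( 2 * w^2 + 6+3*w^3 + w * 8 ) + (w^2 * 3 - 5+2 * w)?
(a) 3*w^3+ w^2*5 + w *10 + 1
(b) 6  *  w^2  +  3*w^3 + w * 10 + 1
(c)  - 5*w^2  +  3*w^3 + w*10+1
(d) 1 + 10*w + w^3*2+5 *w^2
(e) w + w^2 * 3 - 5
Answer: a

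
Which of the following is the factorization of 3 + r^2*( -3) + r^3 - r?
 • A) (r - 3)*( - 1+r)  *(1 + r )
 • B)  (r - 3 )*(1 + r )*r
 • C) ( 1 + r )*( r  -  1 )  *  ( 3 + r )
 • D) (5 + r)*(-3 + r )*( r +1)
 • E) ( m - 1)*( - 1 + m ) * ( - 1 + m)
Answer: A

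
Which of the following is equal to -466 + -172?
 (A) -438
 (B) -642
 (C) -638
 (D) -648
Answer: C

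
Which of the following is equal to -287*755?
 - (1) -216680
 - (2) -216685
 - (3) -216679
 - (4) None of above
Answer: 2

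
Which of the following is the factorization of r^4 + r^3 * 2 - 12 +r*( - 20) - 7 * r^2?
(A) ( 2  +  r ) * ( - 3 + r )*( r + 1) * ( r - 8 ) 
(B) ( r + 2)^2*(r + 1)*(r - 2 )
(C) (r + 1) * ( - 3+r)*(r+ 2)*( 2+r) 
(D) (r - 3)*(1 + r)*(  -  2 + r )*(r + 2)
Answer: C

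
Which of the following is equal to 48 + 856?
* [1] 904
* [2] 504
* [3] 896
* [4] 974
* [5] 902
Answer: 1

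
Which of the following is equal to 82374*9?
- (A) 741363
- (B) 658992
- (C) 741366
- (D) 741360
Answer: C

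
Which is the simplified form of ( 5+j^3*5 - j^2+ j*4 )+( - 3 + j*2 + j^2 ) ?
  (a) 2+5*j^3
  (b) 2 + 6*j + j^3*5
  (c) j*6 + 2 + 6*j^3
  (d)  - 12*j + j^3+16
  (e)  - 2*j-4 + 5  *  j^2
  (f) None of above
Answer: b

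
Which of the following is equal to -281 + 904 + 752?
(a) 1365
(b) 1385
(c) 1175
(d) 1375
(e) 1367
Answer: d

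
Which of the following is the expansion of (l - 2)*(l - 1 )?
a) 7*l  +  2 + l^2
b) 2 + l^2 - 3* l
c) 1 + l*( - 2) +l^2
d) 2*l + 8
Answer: b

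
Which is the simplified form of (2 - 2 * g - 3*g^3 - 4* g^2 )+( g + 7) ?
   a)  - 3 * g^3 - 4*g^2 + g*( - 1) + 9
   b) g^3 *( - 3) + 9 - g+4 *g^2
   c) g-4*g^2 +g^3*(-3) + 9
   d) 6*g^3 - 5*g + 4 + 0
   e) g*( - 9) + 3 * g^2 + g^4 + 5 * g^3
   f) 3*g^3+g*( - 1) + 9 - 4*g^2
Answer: a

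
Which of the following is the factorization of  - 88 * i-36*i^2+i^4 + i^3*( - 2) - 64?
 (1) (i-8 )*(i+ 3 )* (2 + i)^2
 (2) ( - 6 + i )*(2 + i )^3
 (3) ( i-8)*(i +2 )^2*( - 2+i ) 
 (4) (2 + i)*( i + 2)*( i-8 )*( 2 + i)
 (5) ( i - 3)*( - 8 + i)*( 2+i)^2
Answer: 4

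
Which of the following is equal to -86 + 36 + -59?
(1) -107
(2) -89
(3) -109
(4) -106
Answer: 3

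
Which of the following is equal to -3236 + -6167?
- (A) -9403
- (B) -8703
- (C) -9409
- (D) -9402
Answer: A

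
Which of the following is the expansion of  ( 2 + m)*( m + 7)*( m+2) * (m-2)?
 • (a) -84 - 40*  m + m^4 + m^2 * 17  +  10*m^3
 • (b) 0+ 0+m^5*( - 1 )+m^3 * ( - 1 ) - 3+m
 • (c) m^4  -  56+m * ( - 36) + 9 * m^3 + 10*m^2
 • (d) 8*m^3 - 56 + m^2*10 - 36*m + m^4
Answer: c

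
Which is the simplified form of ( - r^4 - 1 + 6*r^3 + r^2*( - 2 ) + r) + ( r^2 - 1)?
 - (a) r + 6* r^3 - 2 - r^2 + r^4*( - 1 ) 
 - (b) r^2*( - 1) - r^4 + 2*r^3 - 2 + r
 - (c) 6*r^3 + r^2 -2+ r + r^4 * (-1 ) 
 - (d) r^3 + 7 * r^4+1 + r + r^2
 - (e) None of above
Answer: a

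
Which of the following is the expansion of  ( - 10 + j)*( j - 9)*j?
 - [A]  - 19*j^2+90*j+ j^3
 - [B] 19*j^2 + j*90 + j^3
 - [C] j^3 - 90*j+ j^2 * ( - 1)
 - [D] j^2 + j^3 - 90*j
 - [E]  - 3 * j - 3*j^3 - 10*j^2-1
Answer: A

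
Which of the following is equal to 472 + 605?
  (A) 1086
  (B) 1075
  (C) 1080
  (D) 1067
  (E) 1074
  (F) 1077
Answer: F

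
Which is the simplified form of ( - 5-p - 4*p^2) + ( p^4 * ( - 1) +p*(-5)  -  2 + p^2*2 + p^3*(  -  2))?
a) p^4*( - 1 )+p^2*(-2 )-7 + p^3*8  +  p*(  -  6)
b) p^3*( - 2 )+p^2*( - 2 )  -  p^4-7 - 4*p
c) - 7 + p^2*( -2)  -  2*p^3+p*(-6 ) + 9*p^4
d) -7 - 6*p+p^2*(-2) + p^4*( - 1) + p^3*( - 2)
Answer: d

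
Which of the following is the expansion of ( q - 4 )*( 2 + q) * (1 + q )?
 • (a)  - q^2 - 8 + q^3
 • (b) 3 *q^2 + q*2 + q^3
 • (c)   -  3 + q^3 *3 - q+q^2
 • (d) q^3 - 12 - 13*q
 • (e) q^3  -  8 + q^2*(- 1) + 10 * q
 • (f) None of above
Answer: f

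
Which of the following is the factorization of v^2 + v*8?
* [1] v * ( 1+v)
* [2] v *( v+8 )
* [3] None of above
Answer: 2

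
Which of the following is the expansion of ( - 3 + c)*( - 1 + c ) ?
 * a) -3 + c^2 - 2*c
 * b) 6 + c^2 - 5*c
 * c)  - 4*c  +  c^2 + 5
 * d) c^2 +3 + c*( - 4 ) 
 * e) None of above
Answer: d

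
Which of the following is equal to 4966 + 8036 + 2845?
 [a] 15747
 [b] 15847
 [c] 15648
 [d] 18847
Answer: b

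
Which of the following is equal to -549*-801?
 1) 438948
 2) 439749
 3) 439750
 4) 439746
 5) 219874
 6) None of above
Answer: 2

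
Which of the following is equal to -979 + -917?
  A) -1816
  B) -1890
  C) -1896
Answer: C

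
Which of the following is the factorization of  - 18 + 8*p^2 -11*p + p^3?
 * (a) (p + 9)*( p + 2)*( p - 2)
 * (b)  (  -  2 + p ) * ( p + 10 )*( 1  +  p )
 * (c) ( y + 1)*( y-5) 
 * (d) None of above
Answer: d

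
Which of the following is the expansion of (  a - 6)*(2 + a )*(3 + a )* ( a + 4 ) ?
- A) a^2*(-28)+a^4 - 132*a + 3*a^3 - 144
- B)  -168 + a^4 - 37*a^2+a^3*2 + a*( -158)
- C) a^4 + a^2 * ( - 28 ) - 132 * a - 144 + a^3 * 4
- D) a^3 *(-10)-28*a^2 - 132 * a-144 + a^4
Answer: A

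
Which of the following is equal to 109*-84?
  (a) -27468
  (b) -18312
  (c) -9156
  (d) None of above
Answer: c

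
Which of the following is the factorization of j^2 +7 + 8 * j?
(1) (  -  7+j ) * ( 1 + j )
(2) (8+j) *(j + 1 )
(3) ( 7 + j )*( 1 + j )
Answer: 3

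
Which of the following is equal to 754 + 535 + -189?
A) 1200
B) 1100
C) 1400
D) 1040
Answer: B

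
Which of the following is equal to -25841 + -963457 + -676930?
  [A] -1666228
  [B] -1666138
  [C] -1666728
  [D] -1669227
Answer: A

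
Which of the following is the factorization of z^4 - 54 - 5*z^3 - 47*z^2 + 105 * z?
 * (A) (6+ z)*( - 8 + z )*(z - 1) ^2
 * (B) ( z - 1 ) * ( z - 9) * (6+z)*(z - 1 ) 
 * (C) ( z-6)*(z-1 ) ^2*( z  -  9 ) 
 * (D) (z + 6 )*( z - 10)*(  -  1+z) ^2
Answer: B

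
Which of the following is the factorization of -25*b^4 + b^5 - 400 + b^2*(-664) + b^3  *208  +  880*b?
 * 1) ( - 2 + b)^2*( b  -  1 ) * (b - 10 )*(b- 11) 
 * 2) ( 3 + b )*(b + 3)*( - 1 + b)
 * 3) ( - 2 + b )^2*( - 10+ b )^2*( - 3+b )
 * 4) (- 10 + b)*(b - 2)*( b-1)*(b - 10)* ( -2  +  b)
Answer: 4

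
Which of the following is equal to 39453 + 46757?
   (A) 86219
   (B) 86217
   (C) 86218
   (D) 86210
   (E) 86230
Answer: D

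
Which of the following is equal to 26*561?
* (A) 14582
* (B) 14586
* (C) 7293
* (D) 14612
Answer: B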